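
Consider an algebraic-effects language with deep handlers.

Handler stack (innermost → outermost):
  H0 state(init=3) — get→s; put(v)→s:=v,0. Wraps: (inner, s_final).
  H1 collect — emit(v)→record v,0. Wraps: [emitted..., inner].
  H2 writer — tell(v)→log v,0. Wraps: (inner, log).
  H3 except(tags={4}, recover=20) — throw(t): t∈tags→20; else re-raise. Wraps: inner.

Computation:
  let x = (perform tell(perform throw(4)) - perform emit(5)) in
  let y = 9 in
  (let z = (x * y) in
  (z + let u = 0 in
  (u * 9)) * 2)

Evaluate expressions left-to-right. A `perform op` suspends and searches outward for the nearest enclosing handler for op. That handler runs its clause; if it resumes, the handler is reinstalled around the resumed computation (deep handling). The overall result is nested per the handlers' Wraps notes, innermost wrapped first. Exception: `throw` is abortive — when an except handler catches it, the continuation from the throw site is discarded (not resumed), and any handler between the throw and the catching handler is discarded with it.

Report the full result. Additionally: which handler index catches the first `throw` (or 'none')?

Working:
throw(4) @ H3 caught ⇒ 20
= 20

Answer: 20 ; first throw caught by: H3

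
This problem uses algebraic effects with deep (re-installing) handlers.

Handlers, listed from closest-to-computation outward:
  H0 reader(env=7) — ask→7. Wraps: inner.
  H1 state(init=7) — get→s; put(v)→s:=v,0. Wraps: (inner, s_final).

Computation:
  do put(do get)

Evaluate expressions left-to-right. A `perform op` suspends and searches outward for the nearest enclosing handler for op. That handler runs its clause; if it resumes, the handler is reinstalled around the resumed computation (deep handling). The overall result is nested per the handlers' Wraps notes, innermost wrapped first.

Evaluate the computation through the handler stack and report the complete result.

Answer: (0, 7)

Evaluation trace:
get @ H1 ⇒ 7
put(7) @ H1 ⇒ s:=7
H0 returns 0
H1 returns (0, 7)
= (0, 7)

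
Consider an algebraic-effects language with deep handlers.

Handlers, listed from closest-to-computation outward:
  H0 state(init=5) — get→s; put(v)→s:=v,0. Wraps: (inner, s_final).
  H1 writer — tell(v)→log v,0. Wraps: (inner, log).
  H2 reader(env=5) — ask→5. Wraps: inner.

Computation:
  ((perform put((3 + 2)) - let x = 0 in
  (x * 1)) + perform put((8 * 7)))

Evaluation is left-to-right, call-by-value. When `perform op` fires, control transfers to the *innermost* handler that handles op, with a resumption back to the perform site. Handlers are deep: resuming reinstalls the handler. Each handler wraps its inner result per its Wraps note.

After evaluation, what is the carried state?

Answer: 56

Evaluation trace:
put(5) @ H0 ⇒ s:=5
put(56) @ H0 ⇒ s:=56
H0 returns (0, 56)
H1 returns ((0, 56), ())
H2 returns ((0, 56), ())
= ((0, 56), ())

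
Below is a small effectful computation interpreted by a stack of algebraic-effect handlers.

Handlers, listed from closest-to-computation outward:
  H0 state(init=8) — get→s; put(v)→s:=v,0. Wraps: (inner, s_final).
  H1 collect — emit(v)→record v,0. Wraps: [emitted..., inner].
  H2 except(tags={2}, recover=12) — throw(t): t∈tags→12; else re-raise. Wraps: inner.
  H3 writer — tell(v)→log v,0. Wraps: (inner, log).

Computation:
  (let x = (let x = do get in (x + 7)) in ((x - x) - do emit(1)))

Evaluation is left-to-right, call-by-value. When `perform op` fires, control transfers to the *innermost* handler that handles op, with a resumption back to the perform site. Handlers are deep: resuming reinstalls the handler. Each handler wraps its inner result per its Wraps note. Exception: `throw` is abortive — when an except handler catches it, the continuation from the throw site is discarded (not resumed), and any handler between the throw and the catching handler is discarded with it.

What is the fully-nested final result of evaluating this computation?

Answer: ([1, (0, 8)], ())

Evaluation trace:
get @ H0 ⇒ 8
emit(1) @ H1 ⇒ out+=1
H0 returns (0, 8)
H1 returns [1, (0, 8)]
H2 returns [1, (0, 8)]
H3 returns ([1, (0, 8)], ())
= ([1, (0, 8)], ())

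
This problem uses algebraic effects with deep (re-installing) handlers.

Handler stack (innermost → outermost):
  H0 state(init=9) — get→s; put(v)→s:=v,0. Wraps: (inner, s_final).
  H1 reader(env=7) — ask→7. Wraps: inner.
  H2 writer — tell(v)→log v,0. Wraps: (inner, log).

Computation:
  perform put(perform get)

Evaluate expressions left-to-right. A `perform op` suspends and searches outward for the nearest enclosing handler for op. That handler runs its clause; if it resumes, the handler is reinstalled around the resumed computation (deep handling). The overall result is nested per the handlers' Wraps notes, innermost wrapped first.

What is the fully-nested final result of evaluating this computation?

Answer: ((0, 9), ())

Working:
get @ H0 ⇒ 9
put(9) @ H0 ⇒ s:=9
H0 returns (0, 9)
H1 returns (0, 9)
H2 returns ((0, 9), ())
= ((0, 9), ())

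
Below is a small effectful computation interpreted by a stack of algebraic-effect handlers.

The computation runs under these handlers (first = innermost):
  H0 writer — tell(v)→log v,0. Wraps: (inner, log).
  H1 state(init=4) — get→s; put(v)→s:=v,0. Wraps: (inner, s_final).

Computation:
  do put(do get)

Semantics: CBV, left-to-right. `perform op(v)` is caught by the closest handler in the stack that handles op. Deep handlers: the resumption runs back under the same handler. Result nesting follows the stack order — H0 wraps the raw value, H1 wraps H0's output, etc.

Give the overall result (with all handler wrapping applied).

Step-by-step:
get @ H1 ⇒ 4
put(4) @ H1 ⇒ s:=4
H0 returns (0, ())
H1 returns ((0, ()), 4)
= ((0, ()), 4)

Answer: ((0, ()), 4)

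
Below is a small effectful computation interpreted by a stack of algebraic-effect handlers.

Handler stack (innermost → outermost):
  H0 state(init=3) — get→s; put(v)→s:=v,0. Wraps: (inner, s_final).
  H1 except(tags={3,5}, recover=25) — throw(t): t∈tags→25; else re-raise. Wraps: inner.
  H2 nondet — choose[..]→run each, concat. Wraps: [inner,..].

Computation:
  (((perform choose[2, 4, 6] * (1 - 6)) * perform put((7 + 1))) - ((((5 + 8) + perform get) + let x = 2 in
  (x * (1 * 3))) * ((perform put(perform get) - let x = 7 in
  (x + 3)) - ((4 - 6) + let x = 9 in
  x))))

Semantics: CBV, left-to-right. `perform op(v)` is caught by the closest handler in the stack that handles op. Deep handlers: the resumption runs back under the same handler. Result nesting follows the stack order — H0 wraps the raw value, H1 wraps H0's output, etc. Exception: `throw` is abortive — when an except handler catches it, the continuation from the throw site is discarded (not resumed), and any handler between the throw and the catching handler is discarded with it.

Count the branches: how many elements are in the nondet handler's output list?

Answer: 3

Evaluation trace:
choose[2, 4, 6] @ H2
  branch[0] choose=2:
    put(8) @ H0 ⇒ s:=8
    get @ H0 ⇒ 8
    get @ H0 ⇒ 8
    put(8) @ H0 ⇒ s:=8
    H0 returns (459, 8)
    H1 returns (459, 8)
    H2 returns [(459, 8)]
  branch[1] choose=4:
    put(8) @ H0 ⇒ s:=8
    get @ H0 ⇒ 8
    get @ H0 ⇒ 8
    put(8) @ H0 ⇒ s:=8
    H0 returns (459, 8)
    H1 returns (459, 8)
    H2 returns [(459, 8)]
  branch[2] choose=6:
    put(8) @ H0 ⇒ s:=8
    get @ H0 ⇒ 8
    get @ H0 ⇒ 8
    put(8) @ H0 ⇒ s:=8
    H0 returns (459, 8)
    H1 returns (459, 8)
    H2 returns [(459, 8)]
= [(459, 8), (459, 8), (459, 8)]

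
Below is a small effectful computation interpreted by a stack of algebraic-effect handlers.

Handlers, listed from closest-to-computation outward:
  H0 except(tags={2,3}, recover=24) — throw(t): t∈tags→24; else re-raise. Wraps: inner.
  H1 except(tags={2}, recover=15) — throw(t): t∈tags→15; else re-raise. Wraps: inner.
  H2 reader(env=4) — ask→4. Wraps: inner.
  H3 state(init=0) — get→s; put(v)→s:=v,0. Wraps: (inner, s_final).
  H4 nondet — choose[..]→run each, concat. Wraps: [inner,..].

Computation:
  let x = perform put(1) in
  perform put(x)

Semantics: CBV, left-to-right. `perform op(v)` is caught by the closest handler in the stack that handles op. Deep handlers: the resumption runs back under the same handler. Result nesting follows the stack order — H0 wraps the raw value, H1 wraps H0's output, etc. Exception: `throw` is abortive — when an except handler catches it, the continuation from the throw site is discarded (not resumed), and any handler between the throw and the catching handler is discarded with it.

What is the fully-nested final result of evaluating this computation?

Step-by-step:
put(1) @ H3 ⇒ s:=1
put(0) @ H3 ⇒ s:=0
H0 returns 0
H1 returns 0
H2 returns 0
H3 returns (0, 0)
H4 returns [(0, 0)]
= [(0, 0)]

Answer: [(0, 0)]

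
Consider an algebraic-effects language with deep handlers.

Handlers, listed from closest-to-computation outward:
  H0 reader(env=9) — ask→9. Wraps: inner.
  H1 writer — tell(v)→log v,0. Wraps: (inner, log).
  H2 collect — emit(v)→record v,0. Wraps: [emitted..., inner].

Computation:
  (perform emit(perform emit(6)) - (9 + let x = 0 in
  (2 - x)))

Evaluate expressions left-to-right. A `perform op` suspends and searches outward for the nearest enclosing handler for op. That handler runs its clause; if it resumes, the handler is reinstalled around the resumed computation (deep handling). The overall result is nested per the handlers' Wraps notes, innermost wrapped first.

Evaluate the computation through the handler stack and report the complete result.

Step-by-step:
emit(6) @ H2 ⇒ out+=6
emit(0) @ H2 ⇒ out+=0
H0 returns -11
H1 returns (-11, ())
H2 returns [6, 0, (-11, ())]
= [6, 0, (-11, ())]

Answer: [6, 0, (-11, ())]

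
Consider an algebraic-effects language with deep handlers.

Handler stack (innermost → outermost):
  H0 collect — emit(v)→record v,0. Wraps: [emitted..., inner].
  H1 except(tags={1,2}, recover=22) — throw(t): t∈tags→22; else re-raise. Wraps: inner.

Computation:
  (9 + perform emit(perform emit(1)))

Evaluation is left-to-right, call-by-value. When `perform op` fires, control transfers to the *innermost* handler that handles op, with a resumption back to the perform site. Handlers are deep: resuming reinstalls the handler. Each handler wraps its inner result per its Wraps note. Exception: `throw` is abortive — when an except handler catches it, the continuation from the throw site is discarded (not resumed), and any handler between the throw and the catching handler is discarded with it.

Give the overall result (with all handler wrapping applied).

Step-by-step:
emit(1) @ H0 ⇒ out+=1
emit(0) @ H0 ⇒ out+=0
H0 returns [1, 0, 9]
H1 returns [1, 0, 9]
= [1, 0, 9]

Answer: [1, 0, 9]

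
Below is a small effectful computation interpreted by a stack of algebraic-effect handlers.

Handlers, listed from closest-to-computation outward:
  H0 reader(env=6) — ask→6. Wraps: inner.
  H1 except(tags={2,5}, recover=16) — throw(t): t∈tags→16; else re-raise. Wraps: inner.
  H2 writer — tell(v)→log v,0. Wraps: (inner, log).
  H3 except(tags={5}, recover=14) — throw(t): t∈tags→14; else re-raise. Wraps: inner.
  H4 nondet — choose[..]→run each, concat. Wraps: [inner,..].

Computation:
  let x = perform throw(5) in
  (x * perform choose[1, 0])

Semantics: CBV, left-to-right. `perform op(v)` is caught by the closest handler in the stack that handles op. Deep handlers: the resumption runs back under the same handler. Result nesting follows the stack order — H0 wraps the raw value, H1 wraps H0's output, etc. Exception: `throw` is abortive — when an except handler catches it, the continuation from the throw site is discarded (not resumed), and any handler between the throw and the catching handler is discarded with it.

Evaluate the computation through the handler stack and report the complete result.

Working:
throw(5) @ H1 caught ⇒ 16
H2 returns (16, ())
H3 returns (16, ())
H4 returns [(16, ())]
= [(16, ())]

Answer: [(16, ())]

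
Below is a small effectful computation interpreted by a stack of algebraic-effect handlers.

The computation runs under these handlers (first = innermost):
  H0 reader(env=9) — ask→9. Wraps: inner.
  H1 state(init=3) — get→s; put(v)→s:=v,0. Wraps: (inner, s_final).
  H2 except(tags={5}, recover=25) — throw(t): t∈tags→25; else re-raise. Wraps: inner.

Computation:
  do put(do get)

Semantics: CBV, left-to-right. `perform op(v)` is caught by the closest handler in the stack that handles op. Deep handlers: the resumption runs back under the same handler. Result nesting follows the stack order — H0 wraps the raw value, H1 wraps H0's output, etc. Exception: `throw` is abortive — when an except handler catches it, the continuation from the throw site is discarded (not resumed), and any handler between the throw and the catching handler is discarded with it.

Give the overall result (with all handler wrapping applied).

Working:
get @ H1 ⇒ 3
put(3) @ H1 ⇒ s:=3
H0 returns 0
H1 returns (0, 3)
H2 returns (0, 3)
= (0, 3)

Answer: (0, 3)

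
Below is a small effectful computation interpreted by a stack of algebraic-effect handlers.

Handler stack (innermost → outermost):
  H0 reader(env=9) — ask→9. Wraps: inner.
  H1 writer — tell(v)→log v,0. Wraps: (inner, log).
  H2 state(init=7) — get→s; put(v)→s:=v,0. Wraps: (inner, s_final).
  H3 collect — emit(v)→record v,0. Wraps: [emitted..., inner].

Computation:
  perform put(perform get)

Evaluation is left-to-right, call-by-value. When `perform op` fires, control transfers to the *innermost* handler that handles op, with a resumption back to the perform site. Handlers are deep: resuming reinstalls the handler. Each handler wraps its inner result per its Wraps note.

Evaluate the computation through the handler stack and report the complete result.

Evaluation trace:
get @ H2 ⇒ 7
put(7) @ H2 ⇒ s:=7
H0 returns 0
H1 returns (0, ())
H2 returns ((0, ()), 7)
H3 returns [((0, ()), 7)]
= [((0, ()), 7)]

Answer: [((0, ()), 7)]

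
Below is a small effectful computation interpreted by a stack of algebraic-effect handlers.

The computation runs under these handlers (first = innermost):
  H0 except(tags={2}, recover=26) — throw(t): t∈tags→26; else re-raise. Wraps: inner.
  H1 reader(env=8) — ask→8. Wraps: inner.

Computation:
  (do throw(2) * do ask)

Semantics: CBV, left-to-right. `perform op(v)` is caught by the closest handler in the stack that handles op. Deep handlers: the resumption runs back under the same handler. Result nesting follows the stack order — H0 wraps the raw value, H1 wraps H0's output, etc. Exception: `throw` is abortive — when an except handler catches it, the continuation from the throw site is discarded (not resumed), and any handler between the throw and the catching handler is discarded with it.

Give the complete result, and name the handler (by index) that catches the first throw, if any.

Answer: 26 ; first throw caught by: H0

Working:
throw(2) @ H0 caught ⇒ 26
H1 returns 26
= 26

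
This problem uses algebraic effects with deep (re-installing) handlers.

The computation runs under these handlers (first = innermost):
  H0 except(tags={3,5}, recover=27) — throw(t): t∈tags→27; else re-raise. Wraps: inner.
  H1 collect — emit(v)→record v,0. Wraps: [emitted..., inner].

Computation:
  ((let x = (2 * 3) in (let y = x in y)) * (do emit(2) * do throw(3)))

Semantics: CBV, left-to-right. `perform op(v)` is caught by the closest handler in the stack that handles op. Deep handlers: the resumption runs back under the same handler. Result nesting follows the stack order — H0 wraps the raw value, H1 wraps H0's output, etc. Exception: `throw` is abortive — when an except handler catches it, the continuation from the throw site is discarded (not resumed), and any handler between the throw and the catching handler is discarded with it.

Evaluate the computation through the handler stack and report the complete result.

Answer: [2, 27]

Evaluation trace:
emit(2) @ H1 ⇒ out+=2
throw(3) @ H0 caught ⇒ 27
H1 returns [2, 27]
= [2, 27]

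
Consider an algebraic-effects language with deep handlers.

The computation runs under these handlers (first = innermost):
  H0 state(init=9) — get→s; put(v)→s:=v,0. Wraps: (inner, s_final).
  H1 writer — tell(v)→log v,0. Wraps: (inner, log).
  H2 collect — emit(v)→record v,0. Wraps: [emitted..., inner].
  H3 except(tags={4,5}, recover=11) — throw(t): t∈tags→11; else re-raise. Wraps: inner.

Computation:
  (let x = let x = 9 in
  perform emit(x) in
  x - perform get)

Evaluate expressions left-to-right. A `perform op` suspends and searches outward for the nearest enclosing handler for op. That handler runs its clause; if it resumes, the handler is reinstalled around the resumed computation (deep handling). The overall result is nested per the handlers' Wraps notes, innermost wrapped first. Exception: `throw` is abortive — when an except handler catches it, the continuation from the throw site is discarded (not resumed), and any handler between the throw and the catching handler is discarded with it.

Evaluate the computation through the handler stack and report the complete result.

Answer: [9, ((-9, 9), ())]

Step-by-step:
emit(9) @ H2 ⇒ out+=9
get @ H0 ⇒ 9
H0 returns (-9, 9)
H1 returns ((-9, 9), ())
H2 returns [9, ((-9, 9), ())]
H3 returns [9, ((-9, 9), ())]
= [9, ((-9, 9), ())]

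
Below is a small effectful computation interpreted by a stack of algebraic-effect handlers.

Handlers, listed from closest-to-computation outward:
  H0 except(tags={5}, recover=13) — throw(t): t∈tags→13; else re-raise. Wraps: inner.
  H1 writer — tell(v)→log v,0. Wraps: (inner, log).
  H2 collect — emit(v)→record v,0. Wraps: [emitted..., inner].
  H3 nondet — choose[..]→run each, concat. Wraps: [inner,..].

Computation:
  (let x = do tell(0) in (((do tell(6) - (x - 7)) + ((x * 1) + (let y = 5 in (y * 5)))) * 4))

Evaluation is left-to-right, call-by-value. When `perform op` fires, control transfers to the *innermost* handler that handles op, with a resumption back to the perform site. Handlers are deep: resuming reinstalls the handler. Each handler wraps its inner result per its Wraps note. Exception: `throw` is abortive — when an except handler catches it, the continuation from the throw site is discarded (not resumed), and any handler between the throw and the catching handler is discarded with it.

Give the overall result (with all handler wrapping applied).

Step-by-step:
tell(0) @ H1 ⇒ log+=0
tell(6) @ H1 ⇒ log+=6
H0 returns 128
H1 returns (128, (0, 6))
H2 returns [(128, (0, 6))]
H3 returns [[(128, (0, 6))]]
= [[(128, (0, 6))]]

Answer: [[(128, (0, 6))]]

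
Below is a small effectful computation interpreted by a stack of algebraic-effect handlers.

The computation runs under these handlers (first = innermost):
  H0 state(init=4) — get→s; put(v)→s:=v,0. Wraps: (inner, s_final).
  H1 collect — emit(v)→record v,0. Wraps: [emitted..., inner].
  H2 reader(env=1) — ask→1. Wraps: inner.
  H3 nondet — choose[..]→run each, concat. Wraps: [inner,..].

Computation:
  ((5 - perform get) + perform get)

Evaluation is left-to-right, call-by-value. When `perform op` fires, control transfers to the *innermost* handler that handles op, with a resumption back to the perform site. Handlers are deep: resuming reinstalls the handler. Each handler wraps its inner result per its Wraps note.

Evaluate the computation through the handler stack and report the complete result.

Evaluation trace:
get @ H0 ⇒ 4
get @ H0 ⇒ 4
H0 returns (5, 4)
H1 returns [(5, 4)]
H2 returns [(5, 4)]
H3 returns [[(5, 4)]]
= [[(5, 4)]]

Answer: [[(5, 4)]]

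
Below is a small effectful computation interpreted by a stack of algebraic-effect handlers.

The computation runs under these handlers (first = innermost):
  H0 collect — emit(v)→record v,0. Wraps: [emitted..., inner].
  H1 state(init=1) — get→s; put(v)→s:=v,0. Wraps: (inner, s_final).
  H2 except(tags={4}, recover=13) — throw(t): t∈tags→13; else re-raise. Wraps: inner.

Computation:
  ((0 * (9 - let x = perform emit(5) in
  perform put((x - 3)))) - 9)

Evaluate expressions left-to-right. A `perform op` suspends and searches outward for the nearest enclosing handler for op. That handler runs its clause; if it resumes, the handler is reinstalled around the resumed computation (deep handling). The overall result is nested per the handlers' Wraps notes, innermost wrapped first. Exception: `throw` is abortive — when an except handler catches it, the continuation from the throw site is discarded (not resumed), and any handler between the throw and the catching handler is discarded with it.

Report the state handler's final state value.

Evaluation trace:
emit(5) @ H0 ⇒ out+=5
put(-3) @ H1 ⇒ s:=-3
H0 returns [5, -9]
H1 returns ([5, -9], -3)
H2 returns ([5, -9], -3)
= ([5, -9], -3)

Answer: -3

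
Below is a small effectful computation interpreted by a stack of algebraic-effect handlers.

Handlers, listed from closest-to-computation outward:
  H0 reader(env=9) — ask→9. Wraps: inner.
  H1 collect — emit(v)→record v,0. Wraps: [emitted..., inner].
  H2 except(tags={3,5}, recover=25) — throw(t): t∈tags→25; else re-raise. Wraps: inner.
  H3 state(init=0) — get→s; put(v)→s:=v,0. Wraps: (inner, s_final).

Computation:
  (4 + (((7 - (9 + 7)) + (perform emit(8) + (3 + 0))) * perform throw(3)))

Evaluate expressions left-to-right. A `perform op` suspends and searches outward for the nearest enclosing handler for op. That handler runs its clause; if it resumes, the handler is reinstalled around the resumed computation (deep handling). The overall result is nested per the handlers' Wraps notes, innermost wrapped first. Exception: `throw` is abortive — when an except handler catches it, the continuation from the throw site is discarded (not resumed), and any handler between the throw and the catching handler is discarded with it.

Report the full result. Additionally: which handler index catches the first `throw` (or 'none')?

Working:
emit(8) @ H1 ⇒ out+=8
throw(3) @ H2 caught ⇒ 25
H3 returns (25, 0)
= (25, 0)

Answer: (25, 0) ; first throw caught by: H2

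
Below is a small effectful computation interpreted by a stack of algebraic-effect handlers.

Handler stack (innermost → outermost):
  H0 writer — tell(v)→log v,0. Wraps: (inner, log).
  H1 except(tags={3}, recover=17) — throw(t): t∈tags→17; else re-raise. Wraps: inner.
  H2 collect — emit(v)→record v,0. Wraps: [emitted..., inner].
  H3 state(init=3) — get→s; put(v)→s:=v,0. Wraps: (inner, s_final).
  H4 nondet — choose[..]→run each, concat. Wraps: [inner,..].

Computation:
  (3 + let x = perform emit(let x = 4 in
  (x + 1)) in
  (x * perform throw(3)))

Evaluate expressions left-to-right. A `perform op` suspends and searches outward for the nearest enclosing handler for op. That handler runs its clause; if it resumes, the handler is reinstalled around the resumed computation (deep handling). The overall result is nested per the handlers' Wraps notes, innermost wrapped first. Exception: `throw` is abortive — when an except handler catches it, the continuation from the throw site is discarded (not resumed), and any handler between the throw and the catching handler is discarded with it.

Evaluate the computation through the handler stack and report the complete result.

Evaluation trace:
emit(5) @ H2 ⇒ out+=5
throw(3) @ H1 caught ⇒ 17
H2 returns [5, 17]
H3 returns ([5, 17], 3)
H4 returns [([5, 17], 3)]
= [([5, 17], 3)]

Answer: [([5, 17], 3)]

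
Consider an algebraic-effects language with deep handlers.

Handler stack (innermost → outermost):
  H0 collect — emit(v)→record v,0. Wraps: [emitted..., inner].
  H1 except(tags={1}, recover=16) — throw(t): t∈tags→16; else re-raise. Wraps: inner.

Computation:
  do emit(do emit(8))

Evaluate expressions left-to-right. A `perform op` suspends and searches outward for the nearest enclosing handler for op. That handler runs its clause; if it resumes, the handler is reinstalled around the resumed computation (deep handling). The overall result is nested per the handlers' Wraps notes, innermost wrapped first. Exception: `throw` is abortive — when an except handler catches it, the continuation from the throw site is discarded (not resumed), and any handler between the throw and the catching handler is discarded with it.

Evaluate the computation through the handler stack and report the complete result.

Evaluation trace:
emit(8) @ H0 ⇒ out+=8
emit(0) @ H0 ⇒ out+=0
H0 returns [8, 0, 0]
H1 returns [8, 0, 0]
= [8, 0, 0]

Answer: [8, 0, 0]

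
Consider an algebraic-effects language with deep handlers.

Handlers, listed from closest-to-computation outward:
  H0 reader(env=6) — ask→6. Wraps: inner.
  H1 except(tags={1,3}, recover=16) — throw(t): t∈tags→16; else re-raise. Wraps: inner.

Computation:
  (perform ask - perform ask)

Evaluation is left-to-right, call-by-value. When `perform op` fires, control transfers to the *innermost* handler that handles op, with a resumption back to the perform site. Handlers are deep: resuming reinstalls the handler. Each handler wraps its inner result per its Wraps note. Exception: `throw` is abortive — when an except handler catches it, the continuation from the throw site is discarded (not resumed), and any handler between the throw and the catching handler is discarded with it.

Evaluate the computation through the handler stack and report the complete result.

Step-by-step:
ask @ H0 ⇒ 6
ask @ H0 ⇒ 6
H0 returns 0
H1 returns 0
= 0

Answer: 0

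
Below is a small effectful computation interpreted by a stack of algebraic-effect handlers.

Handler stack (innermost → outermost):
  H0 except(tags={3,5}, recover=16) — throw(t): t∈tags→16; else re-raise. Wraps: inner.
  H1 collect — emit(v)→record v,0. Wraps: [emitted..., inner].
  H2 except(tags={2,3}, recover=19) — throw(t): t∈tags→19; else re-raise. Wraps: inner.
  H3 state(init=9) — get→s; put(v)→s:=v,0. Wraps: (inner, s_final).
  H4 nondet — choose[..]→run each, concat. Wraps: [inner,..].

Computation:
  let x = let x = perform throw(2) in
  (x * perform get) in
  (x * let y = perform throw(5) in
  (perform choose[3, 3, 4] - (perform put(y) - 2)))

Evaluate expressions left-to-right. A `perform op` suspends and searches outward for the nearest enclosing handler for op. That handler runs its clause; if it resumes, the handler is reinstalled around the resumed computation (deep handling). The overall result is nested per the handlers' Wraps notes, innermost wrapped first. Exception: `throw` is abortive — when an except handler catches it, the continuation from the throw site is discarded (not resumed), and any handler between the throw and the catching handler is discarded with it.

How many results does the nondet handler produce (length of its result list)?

Working:
throw(2) @ H0 re-raised
throw(2) @ H2 caught ⇒ 19
H3 returns (19, 9)
H4 returns [(19, 9)]
= [(19, 9)]

Answer: 1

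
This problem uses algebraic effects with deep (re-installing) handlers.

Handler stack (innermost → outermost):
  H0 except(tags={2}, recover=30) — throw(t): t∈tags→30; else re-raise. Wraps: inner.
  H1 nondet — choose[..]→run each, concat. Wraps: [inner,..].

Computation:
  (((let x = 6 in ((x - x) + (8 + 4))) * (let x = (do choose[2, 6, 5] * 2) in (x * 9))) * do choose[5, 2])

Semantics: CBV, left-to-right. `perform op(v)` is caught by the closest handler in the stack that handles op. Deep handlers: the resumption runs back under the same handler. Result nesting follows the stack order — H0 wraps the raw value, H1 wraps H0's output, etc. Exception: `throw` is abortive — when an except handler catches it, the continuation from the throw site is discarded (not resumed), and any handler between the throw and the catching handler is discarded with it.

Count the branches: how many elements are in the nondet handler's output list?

Answer: 6

Working:
choose[2, 6, 5] @ H1
  branch[0] choose=2:
    choose[5, 2] @ H1
      branch[0] choose=5:
        H0 returns 2160
        H1 returns [2160]
      branch[1] choose=2:
        H0 returns 864
        H1 returns [864]
  branch[1] choose=6:
    choose[5, 2] @ H1
      branch[0] choose=5:
        H0 returns 6480
        H1 returns [6480]
      branch[1] choose=2:
        H0 returns 2592
        H1 returns [2592]
  branch[2] choose=5:
    choose[5, 2] @ H1
      branch[0] choose=5:
        H0 returns 5400
        H1 returns [5400]
      branch[1] choose=2:
        H0 returns 2160
        H1 returns [2160]
= [2160, 864, 6480, 2592, 5400, 2160]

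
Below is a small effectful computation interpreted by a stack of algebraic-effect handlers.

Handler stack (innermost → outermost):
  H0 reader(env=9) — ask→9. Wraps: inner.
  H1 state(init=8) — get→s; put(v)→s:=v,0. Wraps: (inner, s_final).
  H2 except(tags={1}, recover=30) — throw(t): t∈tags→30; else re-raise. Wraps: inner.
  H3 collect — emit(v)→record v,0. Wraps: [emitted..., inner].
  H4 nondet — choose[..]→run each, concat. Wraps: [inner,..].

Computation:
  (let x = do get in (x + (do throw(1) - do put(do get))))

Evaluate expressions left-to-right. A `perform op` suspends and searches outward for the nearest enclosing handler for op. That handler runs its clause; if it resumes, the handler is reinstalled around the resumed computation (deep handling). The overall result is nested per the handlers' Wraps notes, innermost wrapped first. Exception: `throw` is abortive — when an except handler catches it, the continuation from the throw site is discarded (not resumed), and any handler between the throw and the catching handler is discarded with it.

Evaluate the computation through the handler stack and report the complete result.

Working:
get @ H1 ⇒ 8
throw(1) @ H2 caught ⇒ 30
H3 returns [30]
H4 returns [[30]]
= [[30]]

Answer: [[30]]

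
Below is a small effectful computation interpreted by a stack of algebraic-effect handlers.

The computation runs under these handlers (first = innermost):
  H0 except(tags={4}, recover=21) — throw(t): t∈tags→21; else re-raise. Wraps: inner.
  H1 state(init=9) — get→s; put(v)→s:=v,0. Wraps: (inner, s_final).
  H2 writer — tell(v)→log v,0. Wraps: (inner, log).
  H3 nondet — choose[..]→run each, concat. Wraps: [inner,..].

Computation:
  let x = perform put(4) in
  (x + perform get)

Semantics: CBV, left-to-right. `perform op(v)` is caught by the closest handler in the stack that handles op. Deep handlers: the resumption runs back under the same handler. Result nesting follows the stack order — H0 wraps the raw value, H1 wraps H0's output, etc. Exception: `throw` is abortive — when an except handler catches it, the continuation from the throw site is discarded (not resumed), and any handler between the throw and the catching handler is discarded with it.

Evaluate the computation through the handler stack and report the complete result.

Answer: [((4, 4), ())]

Step-by-step:
put(4) @ H1 ⇒ s:=4
get @ H1 ⇒ 4
H0 returns 4
H1 returns (4, 4)
H2 returns ((4, 4), ())
H3 returns [((4, 4), ())]
= [((4, 4), ())]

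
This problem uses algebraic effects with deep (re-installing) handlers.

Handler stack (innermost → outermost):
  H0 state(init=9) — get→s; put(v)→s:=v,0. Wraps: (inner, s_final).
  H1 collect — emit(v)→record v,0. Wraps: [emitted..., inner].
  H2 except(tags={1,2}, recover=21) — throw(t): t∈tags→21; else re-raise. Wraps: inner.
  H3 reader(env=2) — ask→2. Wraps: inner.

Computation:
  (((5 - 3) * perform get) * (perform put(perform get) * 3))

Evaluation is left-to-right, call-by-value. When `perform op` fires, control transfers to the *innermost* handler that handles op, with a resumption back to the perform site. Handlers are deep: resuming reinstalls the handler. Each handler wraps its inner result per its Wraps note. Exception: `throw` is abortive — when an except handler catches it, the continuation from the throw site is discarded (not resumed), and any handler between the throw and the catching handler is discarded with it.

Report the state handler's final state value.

Working:
get @ H0 ⇒ 9
get @ H0 ⇒ 9
put(9) @ H0 ⇒ s:=9
H0 returns (0, 9)
H1 returns [(0, 9)]
H2 returns [(0, 9)]
H3 returns [(0, 9)]
= [(0, 9)]

Answer: 9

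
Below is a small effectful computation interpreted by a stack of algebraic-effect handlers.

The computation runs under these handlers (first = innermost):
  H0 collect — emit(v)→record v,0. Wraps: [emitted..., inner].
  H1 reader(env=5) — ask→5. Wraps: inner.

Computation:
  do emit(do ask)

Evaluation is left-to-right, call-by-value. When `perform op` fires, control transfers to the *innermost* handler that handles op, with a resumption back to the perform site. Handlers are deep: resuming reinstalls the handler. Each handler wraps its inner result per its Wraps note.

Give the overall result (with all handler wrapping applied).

Answer: [5, 0]

Step-by-step:
ask @ H1 ⇒ 5
emit(5) @ H0 ⇒ out+=5
H0 returns [5, 0]
H1 returns [5, 0]
= [5, 0]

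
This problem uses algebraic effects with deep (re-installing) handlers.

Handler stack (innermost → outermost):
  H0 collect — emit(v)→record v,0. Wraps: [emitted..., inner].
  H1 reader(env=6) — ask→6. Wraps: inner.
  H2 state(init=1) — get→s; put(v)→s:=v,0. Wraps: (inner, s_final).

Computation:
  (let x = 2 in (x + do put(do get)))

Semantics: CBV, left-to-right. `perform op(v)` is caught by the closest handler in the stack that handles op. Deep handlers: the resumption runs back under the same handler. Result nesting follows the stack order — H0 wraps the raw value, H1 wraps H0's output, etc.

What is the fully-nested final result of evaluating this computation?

Step-by-step:
get @ H2 ⇒ 1
put(1) @ H2 ⇒ s:=1
H0 returns [2]
H1 returns [2]
H2 returns ([2], 1)
= ([2], 1)

Answer: ([2], 1)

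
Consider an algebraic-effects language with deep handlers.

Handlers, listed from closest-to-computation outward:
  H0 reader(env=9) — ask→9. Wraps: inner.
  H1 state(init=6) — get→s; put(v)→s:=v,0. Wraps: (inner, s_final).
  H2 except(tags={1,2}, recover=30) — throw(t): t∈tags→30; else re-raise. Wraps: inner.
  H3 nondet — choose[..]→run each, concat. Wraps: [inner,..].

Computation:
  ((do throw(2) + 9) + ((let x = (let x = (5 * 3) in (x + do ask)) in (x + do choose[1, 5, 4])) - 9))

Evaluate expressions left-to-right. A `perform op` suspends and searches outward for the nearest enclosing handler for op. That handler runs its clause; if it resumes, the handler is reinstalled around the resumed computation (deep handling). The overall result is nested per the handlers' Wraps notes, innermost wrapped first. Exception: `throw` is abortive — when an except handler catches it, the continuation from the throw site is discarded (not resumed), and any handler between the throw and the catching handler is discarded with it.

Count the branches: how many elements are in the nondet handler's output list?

Working:
throw(2) @ H2 caught ⇒ 30
H3 returns [30]
= [30]

Answer: 1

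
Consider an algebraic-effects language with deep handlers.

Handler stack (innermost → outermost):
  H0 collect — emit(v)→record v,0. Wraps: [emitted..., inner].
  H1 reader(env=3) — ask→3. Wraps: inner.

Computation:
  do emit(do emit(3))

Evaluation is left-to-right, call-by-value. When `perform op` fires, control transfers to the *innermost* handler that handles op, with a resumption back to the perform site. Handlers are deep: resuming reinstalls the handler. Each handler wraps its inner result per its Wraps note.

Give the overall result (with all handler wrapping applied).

Evaluation trace:
emit(3) @ H0 ⇒ out+=3
emit(0) @ H0 ⇒ out+=0
H0 returns [3, 0, 0]
H1 returns [3, 0, 0]
= [3, 0, 0]

Answer: [3, 0, 0]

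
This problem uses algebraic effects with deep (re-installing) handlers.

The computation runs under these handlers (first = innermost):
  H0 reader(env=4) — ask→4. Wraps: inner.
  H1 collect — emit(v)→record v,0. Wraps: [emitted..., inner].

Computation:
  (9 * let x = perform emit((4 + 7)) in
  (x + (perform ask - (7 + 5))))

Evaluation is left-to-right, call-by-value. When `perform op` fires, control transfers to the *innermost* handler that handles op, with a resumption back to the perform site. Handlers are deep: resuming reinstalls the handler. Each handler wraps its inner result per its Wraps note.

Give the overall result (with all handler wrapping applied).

Answer: [11, -72]

Working:
emit(11) @ H1 ⇒ out+=11
ask @ H0 ⇒ 4
H0 returns -72
H1 returns [11, -72]
= [11, -72]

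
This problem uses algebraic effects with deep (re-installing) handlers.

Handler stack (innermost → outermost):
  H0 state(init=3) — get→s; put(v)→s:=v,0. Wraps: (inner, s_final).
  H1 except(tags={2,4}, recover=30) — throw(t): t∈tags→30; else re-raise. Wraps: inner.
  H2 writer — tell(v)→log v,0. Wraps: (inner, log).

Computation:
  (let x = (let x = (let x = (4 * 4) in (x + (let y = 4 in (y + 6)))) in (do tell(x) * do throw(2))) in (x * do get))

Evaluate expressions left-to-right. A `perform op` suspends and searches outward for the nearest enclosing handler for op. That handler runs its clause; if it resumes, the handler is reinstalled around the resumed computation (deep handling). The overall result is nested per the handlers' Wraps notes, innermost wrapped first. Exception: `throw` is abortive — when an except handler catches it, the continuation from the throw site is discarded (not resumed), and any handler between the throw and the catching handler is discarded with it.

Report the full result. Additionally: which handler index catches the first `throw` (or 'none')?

Step-by-step:
tell(26) @ H2 ⇒ log+=26
throw(2) @ H1 caught ⇒ 30
H2 returns (30, (26))
= (30, (26))

Answer: (30, (26)) ; first throw caught by: H1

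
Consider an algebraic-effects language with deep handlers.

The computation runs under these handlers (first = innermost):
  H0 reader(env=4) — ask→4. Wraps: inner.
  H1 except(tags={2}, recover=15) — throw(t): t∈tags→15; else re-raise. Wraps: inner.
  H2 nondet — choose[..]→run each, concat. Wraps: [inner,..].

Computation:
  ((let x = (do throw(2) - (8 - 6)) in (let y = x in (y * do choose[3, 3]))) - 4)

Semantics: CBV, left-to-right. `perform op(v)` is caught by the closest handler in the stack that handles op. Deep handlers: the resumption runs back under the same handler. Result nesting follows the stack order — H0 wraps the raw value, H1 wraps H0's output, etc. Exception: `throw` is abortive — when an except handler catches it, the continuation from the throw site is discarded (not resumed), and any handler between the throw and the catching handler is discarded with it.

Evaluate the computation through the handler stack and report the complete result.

Evaluation trace:
throw(2) @ H1 caught ⇒ 15
H2 returns [15]
= [15]

Answer: [15]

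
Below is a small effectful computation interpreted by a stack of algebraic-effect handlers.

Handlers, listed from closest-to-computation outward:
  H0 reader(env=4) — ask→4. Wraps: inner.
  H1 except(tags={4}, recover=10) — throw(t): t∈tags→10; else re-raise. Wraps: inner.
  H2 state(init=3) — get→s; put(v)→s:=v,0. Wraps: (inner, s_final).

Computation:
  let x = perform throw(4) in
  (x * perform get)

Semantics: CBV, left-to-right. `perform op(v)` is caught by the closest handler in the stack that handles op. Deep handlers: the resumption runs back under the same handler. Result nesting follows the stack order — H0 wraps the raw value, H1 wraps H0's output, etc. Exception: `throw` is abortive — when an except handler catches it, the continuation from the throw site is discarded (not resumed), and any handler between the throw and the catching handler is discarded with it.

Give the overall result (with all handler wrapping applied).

Answer: (10, 3)

Evaluation trace:
throw(4) @ H1 caught ⇒ 10
H2 returns (10, 3)
= (10, 3)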